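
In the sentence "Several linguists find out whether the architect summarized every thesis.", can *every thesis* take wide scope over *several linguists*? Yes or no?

No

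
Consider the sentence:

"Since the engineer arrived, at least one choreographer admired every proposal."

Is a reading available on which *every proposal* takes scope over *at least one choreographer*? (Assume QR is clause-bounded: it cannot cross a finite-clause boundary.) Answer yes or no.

The adjunct island is irrelevant here — *every proposal* and *at least one choreographer* are both in the matrix clause.
No island intervenes, so both surface and inverse scope are derivable.
The sentence is scopally ambiguous between *at least one choreographer* > *every proposal* and *every proposal* > *at least one choreographer*.

Yes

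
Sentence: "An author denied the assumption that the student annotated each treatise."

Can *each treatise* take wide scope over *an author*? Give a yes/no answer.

No

Structurally, *each treatise* is inside the complex NP *the assumption that the student annotated each treatise*.
Noun-complement clauses are scope islands (the Complex NP Constraint): a quantifier inside one cannot scope into the matrix.
So the wide-scope reading for *each treatise* is blocked.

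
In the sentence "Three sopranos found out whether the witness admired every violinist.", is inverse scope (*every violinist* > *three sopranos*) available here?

The DP *every violinist* is contained in the embedded question *whether the witness admired every violinist*.
Embedded wh-clauses are opaque for QR, so the quantifier stays inside the question.
The inverse ordering *every violinist* > *three sopranos* is therefore underivable.

No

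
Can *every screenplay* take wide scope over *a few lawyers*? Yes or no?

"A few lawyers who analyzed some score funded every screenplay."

*every screenplay* is a matrix argument; only *a few lawyers* is modified by the relative clause *who analyzed some score*, so the RC island is irrelevant to the target quantifier.
Nothing blocks QR of the lower DP to a position above the higher one, so inverse scope is available.

Yes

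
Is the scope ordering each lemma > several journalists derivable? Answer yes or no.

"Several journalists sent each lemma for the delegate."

Yes

Both DPs are arguments of the same predicate; there is no clause or island boundary between them.
Nothing blocks QR of the lower DP to a position above the higher one, so inverse scope is available.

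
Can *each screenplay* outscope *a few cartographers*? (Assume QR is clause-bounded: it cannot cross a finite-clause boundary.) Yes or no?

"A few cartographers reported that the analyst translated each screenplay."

The DP *each screenplay* is contained in the finite complement clause *that the analyst translated each screenplay*.
Under clause-bounded QR, a quantifier in an embedded finite clause cannot raise into the matrix clause.
Hence only narrow scope for *each screenplay* (under *a few cartographers*) survives.

No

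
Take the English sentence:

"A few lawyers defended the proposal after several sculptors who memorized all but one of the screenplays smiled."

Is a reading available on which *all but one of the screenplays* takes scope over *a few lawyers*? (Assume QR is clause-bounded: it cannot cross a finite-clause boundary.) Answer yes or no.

The DP *all but one of the screenplays* is contained in the relative clause *who memorized all but one of the screenplays*, which is itself inside the adjunct *after several sculptors who memorized all but one of the screenplays smiled*.
Both the relative clause and the enclosing adjunct are scope islands; QR cannot cross either.
So *all but one of the screenplays* cannot raise high enough to outscope *a few lawyers*; only the surface ordering *a few lawyers* > *all but one of the screenplays* is available.

No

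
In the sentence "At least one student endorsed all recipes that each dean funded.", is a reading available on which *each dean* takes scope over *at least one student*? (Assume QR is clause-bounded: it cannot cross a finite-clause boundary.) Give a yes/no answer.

No

*each dean* sits inside the relative clause *that each dean funded* modifying *all recipes*.
A relative clause is a scope island — quantifier raising cannot cross its boundary.
Hence only narrow scope for *each dean* (under *at least one student*) survives.
(Only the surface reading survives: one fixed student with respect to all the relevant deans.)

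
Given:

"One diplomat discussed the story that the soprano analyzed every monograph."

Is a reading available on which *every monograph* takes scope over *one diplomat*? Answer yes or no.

Structurally, *every monograph* is inside the complex NP *the story that the soprano analyzed every monograph*.
A that-clause complement to a noun is an island; QR cannot cross the NP boundary.
So *every monograph* cannot raise to a position above *one diplomat*.

No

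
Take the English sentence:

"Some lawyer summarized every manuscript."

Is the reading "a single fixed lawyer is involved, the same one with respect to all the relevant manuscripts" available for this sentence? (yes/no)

That reading corresponds to *some lawyer* > *every manuscript*.
Nothing needs to raise for *some lawyer* > *every manuscript*, so no island constraint is at stake.

Yes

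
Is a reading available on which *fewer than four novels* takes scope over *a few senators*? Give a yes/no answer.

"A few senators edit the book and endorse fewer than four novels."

Structurally, *fewer than four novels* is inside one conjunct of the coordinate structure (*endorse fewer than four novels*).
Asymmetric QR out of one conjunct violates the Coordinate Structure Constraint.
So *fewer than four novels* cannot raise to a position above *a few senators*.

No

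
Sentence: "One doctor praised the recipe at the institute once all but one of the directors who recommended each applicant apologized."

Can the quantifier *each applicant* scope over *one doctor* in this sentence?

The target quantifier *each applicant* is part of the relative clause *who recommended each applicant*, which is itself inside the adjunct *once all but one of the directors who recommended each applicant apologized*.
Nested islands: the RC island is itself inside an adjunct island, so wide scope is doubly excluded.
*each applicant* is confined to the island and cannot take scope over *one doctor*.

No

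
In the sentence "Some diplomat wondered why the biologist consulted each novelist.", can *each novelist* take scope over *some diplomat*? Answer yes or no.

No

*each novelist* occurs within the embedded question *why the biologist consulted each novelist*.
An indirect question is a wh-island; the filled [Spec,CP] blocks QR across the CP edge.
There is no licit LF on which *each novelist* c-commands *some diplomat*.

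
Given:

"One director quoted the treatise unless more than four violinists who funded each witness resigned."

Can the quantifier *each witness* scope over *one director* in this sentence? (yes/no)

No

*each witness* is embedded in the relative clause *who funded each witness*, which is itself inside the adjunct *unless more than four violinists who funded each witness resigned*.
Even if one barrier were somehow void, the other would still block QR.
So *each witness* cannot raise to a position above *one director*.
(Only the surface reading survives: one fixed director with respect to all the relevant witnesses.)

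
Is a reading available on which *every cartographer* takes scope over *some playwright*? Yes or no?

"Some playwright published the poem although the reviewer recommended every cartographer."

The DP *every cartographer* is contained in the adjunct clause *although the reviewer recommended every cartographer*.
Adjunct clauses are scope islands: a quantifier inside an adjunct cannot raise into the matrix clause.
There is no licit LF on which *every cartographer* c-commands *some playwright*.

No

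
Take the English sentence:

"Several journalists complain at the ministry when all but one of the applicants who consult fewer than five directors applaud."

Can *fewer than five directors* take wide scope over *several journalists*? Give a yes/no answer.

*fewer than five directors* is embedded in the relative clause *who consult fewer than five directors*, which is itself inside the adjunct *when all but one of the applicants who consult fewer than five directors applaud*.
Even if one barrier were somehow void, the other would still block QR.
*fewer than five directors* is confined to the island and cannot take scope over *several journalists*.

No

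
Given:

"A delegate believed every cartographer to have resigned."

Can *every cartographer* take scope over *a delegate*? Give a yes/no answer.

ECM infinitives lack a CP barrier, so *every cartographer* can QR over the matrix subject *a delegate*.
With no island boundary between them, the object can take inverse scope over the subject via ordinary QR within the clause.
So *every cartographer* > *a delegate* is among the available readings.

Yes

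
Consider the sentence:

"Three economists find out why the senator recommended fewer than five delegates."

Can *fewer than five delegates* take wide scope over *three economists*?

*fewer than five delegates* sits inside the embedded question *why the senator recommended fewer than five delegates*.
An indirect question is a wh-island; the filled [Spec,CP] blocks QR across the CP edge.
So the wide-scope reading for *fewer than five delegates* is blocked.

No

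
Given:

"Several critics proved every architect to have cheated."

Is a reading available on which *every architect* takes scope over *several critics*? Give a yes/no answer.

*every architect* is the subject of an ECM infinitive — the infinitival complement of an ECM verb is not a scope island, so *every architect* can raise into the matrix clause.
Ordinary QR to a clause-peripheral position gives the wide-scope LF for the lower DP.
Both orderings are possible: *several critics* > *every architect* and *every architect* > *several critics*.

Yes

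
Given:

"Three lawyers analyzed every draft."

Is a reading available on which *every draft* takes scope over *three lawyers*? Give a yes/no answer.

Yes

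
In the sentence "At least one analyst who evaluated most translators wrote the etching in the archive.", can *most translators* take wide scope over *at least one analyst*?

*most translators* sits inside the relative clause *who evaluated most translators*.
QR out of a relative clause is ruled out by the relative-clause island constraint.
*most translators* is confined to the island and cannot take scope over *at least one analyst*.

No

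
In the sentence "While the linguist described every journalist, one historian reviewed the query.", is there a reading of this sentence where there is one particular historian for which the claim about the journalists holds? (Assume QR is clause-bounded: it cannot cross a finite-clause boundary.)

Yes

This is the *one historian* > *every journalist* reading.
*one historian* is a matrix-clause argument and can take scope within the matrix clause over the constituent containing *every journalist*, so *one historian* > *every journalist* needs no island-crossing movement and is available.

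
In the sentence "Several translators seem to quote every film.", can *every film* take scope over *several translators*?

Yes

*every film* is inside a raising infinitive, which is transparent to QR (no CP barrier), so it behaves as a matrix argument.
Nothing blocks QR of the lower DP to a position above the higher one, so inverse scope is available.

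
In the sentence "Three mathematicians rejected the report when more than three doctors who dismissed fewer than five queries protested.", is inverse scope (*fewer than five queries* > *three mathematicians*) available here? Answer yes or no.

*fewer than five queries* occurs within the relative clause *who dismissed fewer than five queries*, which is itself inside the adjunct *when more than three doctors who dismissed fewer than five queries protested*.
Nested islands: the RC island is itself inside an adjunct island, so wide scope is doubly excluded.
So *fewer than five queries* cannot raise to a position above *three mathematicians*.

No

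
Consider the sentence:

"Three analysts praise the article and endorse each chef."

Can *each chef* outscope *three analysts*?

*each chef* occurs within one conjunct of the coordinate structure (*endorse each chef*).
Coordinate structures are islands for non-across-the-board movement, QR included.
So *each chef* cannot raise to a position above *three analysts*.

No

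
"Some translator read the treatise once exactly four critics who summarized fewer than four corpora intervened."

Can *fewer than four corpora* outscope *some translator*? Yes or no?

Structurally, *fewer than four corpora* is inside the relative clause *who summarized fewer than four corpora*, which is itself inside the adjunct *once exactly four critics who summarized fewer than four corpora intervened*.
The quantifier would have to escape first the RC and then the adjunct — two independent island violations.
There is no licit LF on which *fewer than four corpora* c-commands *some translator*.

No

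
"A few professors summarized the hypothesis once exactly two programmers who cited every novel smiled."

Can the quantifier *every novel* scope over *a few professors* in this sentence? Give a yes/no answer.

The target quantifier *every novel* is part of the relative clause *who cited every novel*, which is itself inside the adjunct *once exactly two programmers who cited every novel smiled*.
The quantifier would have to escape first the RC and then the adjunct — two independent island violations.
*every novel* > *a few professors* would require crossing that boundary, which is illicit.

No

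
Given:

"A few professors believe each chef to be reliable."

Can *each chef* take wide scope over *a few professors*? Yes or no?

ECM infinitives lack a CP barrier, so *each chef* can QR over the matrix subject *a few professors*.
Ordinary QR to a clause-peripheral position gives the wide-scope LF for the lower DP.

Yes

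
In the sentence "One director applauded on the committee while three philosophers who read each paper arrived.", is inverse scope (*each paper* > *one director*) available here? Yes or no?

*each paper* sits inside the relative clause *who read each paper*, which is itself inside the adjunct *while three philosophers who read each paper arrived*.
Nested islands: the RC island is itself inside an adjunct island, so wide scope is doubly excluded.
There is no licit LF on which *each paper* c-commands *one director*.

No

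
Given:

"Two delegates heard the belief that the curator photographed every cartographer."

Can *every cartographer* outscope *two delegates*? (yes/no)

*every cartographer* occurs within the complex NP *the belief that the curator photographed every cartographer*.
The complex NP is opaque for QR — the quantifier is frozen inside the noun's complement.
*every cartographer* > *two delegates* would require crossing that boundary, which is illicit.

No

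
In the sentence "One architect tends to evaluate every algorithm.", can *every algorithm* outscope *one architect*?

*every algorithm* is inside a raising infinitive, which is transparent to QR (no CP barrier), so it behaves as a matrix argument.
Clause-internal QR can adjoin the lower DP above the subject, yielding the inverse reading.

Yes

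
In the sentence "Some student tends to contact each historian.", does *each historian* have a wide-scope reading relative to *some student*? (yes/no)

*each historian* is the object of the infinitival complement of a raising predicate; raising infinitives are transparent for QR, so the two DPs are in effect clausemates.
With no island boundary between them, the object can take inverse scope over the subject via ordinary QR within the clause.

Yes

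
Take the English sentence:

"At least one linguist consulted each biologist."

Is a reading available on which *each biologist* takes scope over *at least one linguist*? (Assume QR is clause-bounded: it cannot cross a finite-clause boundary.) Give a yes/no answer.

Yes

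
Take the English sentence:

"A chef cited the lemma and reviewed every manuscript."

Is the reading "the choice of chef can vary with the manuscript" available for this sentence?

No

This is the *every manuscript* > *a chef* reading.
The target quantifier *every manuscript* is part of one conjunct of the coordinate structure (*reviewed every manuscript*).
Coordinate structures are islands for non-across-the-board movement, QR included.
There is no licit LF on which *every manuscript* c-commands *a chef*.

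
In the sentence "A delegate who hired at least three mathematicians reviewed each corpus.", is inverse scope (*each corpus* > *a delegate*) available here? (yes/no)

The relative clause *who hired at least three mathematicians* modifies *a delegate*, but *each corpus* is not inside that relative clause — it is an argument of the matrix verb.
QR within a single clause is free, so the lower quantifier may take scope over the higher one.
Both orderings are possible: *a delegate* > *each corpus* and *each corpus* > *a delegate*.

Yes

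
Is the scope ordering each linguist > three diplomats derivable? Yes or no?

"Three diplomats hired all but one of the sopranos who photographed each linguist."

No

Structurally, *each linguist* is inside the relative clause *who photographed each linguist* modifying *all but one of the sopranos*.
Relative clauses block scope extraction: QR cannot target a position outside the modified NP.
Hence only narrow scope for *each linguist* (under *three diplomats*) survives.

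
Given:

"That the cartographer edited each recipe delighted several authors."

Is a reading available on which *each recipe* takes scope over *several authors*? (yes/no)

*each recipe* is embedded in the sentential subject *that the cartographer edited each recipe*.
Sentential subjects are islands: a quantifier inside the subject clause cannot raise over the matrix predicate.
*each recipe* is confined to the island and cannot take scope over *several authors*.

No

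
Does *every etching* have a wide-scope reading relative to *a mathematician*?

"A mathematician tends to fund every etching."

*every etching* is the object of the infinitival complement of a raising predicate; raising infinitives are transparent for QR, so the two DPs are in effect clausemates.
QR within a single clause is free, so the lower quantifier may take scope over the higher one.

Yes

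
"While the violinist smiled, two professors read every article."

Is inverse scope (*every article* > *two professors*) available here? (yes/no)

Yes

*every article* is a matrix argument; the adjunct is an island but the target quantifier is outside it.
QR within a single clause is free, so the lower quantifier may take scope over the higher one.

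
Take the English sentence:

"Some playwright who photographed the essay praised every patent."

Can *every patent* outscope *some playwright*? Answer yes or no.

Yes

*every patent* sits in the matrix clause, not in the relative clause on *some playwright*.
Nothing blocks QR of the lower DP to a position above the higher one, so inverse scope is available.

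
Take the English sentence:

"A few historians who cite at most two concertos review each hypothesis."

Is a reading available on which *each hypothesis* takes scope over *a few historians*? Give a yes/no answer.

The relative clause *who cite at most two concertos* modifies *a few historians*, but *each hypothesis* is not inside that relative clause — it is an argument of the matrix verb.
Since no island is crossed, the inverse ordering is licensed alongside surface scope.

Yes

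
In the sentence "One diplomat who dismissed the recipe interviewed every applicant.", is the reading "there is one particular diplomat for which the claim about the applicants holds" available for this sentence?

The described interpretation is the *one diplomat* > *every applicant* scoping.
Surface scope (*one diplomat* > *every applicant*) is always derivable; islands only block QR, not in-situ interpretation.

Yes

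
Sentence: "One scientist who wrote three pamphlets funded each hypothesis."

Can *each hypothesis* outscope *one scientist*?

The RC *who wrote three pamphlets* is an island, but *each hypothesis* is not inside it — it is the matrix object, a clausemate of *one scientist*.
With no island boundary between them, the object can take inverse scope over the subject via ordinary QR within the clause.

Yes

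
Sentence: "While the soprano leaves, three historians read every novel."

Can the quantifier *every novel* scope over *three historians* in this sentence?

Neither queried DP is inside the adjunct, so the adjunct-island constraint does not apply.
No island intervenes, so both surface and inverse scope are derivable.

Yes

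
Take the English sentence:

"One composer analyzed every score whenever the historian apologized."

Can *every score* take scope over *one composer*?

Yes

The adjunct island is irrelevant here — *every score* and *one composer* are both in the matrix clause.
Ordinary QR to a clause-peripheral position gives the wide-scope LF for the lower DP.
Both orderings are possible: *one composer* > *every score* and *every score* > *one composer*.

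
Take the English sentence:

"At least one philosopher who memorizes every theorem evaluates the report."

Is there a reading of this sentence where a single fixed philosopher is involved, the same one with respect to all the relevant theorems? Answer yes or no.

The described interpretation is the *at least one philosopher* > *every theorem* scoping.
Surface scope (*at least one philosopher* > *every theorem*) is always derivable; islands only block QR, not in-situ interpretation.

Yes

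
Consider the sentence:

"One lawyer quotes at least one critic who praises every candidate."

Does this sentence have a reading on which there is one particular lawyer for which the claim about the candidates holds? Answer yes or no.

This is the *one lawyer* > *every candidate* reading.
That is the surface-scope ordering, which is always one of the available readings — island constraints only ever restrict inverse scope.

Yes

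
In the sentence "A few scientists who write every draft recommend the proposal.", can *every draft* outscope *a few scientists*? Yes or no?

*every draft* sits inside the relative clause *who write every draft*.
The relative clause forms an island for QR, so the quantifier is confined to the head noun's restrictor.
The inverse ordering *every draft* > *a few scientists* is therefore underivable.

No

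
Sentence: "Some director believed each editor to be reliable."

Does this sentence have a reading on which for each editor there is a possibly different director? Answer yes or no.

That reading corresponds to *each editor* > *some director*.
ECM infinitives lack a CP barrier, so *each editor* can QR over the matrix subject *some director*.
QR within a single clause is free, so the lower quantifier may take scope over the higher one.
The sentence is scopally ambiguous between *some director* > *each editor* and *each editor* > *some director*.

Yes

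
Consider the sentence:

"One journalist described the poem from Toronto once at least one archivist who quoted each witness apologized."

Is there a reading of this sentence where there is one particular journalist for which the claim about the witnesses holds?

The described interpretation is the *one journalist* > *each witness* scoping.
That is the surface-scope ordering, which is always one of the available readings — island constraints only ever restrict inverse scope.

Yes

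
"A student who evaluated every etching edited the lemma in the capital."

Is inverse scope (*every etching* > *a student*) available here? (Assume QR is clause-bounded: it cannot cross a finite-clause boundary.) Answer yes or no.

Structurally, *every etching* is inside the relative clause *who evaluated every etching*.
A relative clause is a scope island — quantifier raising cannot cross its boundary.
Hence only narrow scope for *every etching* (under *a student*) survives.

No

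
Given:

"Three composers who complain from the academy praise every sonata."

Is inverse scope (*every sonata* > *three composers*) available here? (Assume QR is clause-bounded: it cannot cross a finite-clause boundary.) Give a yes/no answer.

Yes

*every sonata* is a matrix argument; only *three composers* is modified by the relative clause *who complain from the academy*, so the RC island is irrelevant to the target quantifier.
No island intervenes, so both surface and inverse scope are derivable.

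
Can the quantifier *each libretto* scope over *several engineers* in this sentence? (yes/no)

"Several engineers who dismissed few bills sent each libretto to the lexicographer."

*each libretto* is a matrix argument; only *several engineers* is modified by the relative clause *who dismissed few bills*, so the RC island is irrelevant to the target quantifier.
QR within a single clause is free, so the lower quantifier may take scope over the higher one.

Yes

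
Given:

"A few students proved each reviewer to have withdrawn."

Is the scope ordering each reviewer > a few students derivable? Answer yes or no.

*each reviewer* is an ECM subject; ECM complements are not islands, and the embedded quantifier may take matrix scope.
QR within a single clause is free, so the lower quantifier may take scope over the higher one.

Yes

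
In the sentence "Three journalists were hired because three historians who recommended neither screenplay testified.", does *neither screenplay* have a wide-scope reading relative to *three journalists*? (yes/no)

No

*neither screenplay* occurs within the relative clause *who recommended neither screenplay*, which is itself inside the adjunct *because three historians who recommended neither screenplay testified*.
Even if one barrier were somehow void, the other would still block QR.
*neither screenplay* > *three journalists* would require crossing that boundary, which is illicit.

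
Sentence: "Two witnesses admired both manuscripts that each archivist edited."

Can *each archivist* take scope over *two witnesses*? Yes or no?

No

The target quantifier *each archivist* is part of the relative clause *that each archivist edited* modifying *both manuscripts*.
Relative clauses are scope islands: a quantifier cannot QR out of a relative clause to take scope in the matrix clause.
So *each archivist* cannot raise to a position above *two witnesses*.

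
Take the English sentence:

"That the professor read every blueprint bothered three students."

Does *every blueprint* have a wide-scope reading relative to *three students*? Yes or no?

The target quantifier *every blueprint* is part of the sentential subject *that the professor read every blueprint*.
Clausal subjects are scope islands; QR from inside the subject into the matrix is barred.
The ordering *every blueprint* > *three students* is therefore underivable.

No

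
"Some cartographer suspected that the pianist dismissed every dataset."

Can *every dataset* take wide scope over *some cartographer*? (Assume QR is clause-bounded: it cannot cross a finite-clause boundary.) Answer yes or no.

*every dataset* occurs within the finite complement clause *that the pianist dismissed every dataset*.
Given the clause-boundedness assumption, QR cannot cross the finite CP into the matrix.
*every dataset* is confined to the island and cannot take scope over *some cartographer*.

No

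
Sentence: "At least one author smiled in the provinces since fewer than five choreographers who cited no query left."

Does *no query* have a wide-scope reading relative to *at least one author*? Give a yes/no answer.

No

The DP *no query* is contained in the relative clause *who cited no query*, which is itself inside the adjunct *since fewer than five choreographers who cited no query left*.
The quantifier would have to escape first the RC and then the adjunct — two independent island violations.
*no query* is confined to the island and cannot take scope over *at least one author*.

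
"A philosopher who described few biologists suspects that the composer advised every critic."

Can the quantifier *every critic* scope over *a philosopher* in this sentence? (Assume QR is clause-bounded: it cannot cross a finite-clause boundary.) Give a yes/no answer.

*every critic* occurs within the finite complement clause *that the composer advised every critic*.
QR is clause-bounded, so the finite complement is a scope island for the embedded quantifier.
There is no licit LF on which *every critic* c-commands *a philosopher*.

No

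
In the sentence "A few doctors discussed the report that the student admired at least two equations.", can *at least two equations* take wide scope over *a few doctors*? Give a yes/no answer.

No

*at least two equations* is embedded in the complex NP *the report that the student admired at least two equations*.
The Complex NP Constraint bars QR out of the complement clause of a noun.
So the wide-scope reading for *at least two equations* is blocked.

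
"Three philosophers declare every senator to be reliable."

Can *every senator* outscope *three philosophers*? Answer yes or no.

*every senator* is an ECM subject; ECM complements are not islands, and the embedded quantifier may take matrix scope.
Ordinary QR to a clause-peripheral position gives the wide-scope LF for the lower DP.

Yes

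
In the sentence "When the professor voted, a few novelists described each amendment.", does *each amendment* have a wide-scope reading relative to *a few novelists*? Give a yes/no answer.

Yes

The adjunct clause does not contain *each amendment*, which is the matrix object.
No island intervenes, so both surface and inverse scope are derivable.
The sentence is scopally ambiguous between *a few novelists* > *each amendment* and *each amendment* > *a few novelists*.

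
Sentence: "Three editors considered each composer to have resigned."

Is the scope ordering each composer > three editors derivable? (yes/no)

Yes

ECM infinitives lack a CP barrier, so *each composer* can QR over the matrix subject *three editors*.
No island intervenes, so both surface and inverse scope are derivable.
Both orderings are possible: *three editors* > *each composer* and *each composer* > *three editors*.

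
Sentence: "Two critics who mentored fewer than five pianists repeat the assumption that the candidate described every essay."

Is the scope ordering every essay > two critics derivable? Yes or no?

The target quantifier *every essay* is part of the complex NP *the assumption that the candidate described every essay*.
The complex NP is opaque for QR — the quantifier is frozen inside the noun's complement.
The inverse ordering *every essay* > *two critics* is therefore underivable.

No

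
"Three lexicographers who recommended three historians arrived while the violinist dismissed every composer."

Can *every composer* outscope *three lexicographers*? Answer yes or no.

*every composer* is embedded in the adjunct clause *while the violinist dismissed every composer*.
The adjunct-island constraint bars QR out of an adverbial clause.
*every composer* is confined to the island and cannot take scope over *three lexicographers*.

No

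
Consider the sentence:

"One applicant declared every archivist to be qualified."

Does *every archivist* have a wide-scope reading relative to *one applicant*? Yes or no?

Yes

The ECM infinitive is scope-transparent — *every archivist* is free to raise above *one applicant*.
Clause-internal QR can adjoin the lower DP above the subject, yielding the inverse reading.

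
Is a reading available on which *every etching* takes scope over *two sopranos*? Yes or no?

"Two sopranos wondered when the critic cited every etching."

The target quantifier *every etching* is part of the embedded question *when the critic cited every etching*.
Embedded wh-clauses are opaque for QR, so the quantifier stays inside the question.
Hence only narrow scope for *every etching* (under *two sopranos*) survives.

No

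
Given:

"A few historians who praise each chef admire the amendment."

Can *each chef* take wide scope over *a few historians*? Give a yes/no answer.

*each chef* occurs within the relative clause *who praise each chef*.
The relative clause forms an island for QR, so the quantifier is confined to the head noun's restrictor.
*each chef* > *a few historians* would require crossing that boundary, which is illicit.

No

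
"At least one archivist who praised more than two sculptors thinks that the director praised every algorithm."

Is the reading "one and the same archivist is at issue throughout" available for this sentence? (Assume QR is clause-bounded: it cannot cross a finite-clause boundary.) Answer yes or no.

Yes

This is the *at least one archivist* > *every algorithm* reading.
That is the surface-scope ordering, which is always one of the available readings — island constraints only ever restrict inverse scope.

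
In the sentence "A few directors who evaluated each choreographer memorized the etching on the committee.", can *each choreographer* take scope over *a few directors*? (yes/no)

The DP *each choreographer* is contained in the relative clause *who evaluated each choreographer*.
Quantifiers inside a relative clause are trapped there; the RC boundary blocks QR.
*each choreographer* is confined to the island and cannot take scope over *a few directors*.

No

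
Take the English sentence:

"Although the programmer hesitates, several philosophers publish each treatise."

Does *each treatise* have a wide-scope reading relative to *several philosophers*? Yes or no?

Yes

Although there is an adjunct clause, *each treatise* is in the main clause, not inside the adjunct.
Nothing blocks QR of the lower DP to a position above the higher one, so inverse scope is available.
Both orderings are possible: *several philosophers* > *each treatise* and *each treatise* > *several philosophers*.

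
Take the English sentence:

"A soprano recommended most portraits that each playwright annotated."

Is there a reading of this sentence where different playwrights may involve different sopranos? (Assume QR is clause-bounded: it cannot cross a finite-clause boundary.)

No

That reading corresponds to *each playwright* > *a soprano*.
The target quantifier *each playwright* is part of the relative clause *that each playwright annotated* modifying *most portraits*.
QR out of a relative clause is ruled out by the relative-clause island constraint.
*each playwright* > *a soprano* would require crossing that boundary, which is illicit.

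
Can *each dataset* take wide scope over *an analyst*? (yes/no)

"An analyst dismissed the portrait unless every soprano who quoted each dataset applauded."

No

*each dataset* is embedded in the relative clause *who quoted each dataset*, which is itself inside the adjunct *unless every soprano who quoted each dataset applauded*.
Nested islands: the RC island is itself inside an adjunct island, so wide scope is doubly excluded.
So *each dataset* cannot raise to a position above *an analyst*.
(Only the surface reading survives: one fixed analyst with respect to all the relevant datasets.)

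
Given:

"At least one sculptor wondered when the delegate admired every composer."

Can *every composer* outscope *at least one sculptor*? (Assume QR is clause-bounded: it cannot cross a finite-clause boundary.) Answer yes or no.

No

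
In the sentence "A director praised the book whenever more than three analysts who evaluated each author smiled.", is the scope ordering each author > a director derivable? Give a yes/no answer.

No

The target quantifier *each author* is part of the relative clause *who evaluated each author*, which is itself inside the adjunct *whenever more than three analysts who evaluated each author smiled*.
Two island boundaries intervene — the relative clause and the adjunct. Either alone would block QR.
There is no licit LF on which *each author* c-commands *a director*.
(Only the surface reading survives: one fixed director with respect to all the relevant authors.)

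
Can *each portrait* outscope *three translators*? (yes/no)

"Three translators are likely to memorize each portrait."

Yes

*each portrait* is inside a raising infinitive, which is transparent to QR (no CP barrier), so it behaves as a matrix argument.
Since no island is crossed, the inverse ordering is licensed alongside surface scope.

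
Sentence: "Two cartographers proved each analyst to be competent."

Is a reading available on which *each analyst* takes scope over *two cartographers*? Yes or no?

Yes

*each analyst* is an ECM subject; ECM complements are not islands, and the embedded quantifier may take matrix scope.
Clause-internal QR can adjoin the lower DP above the subject, yielding the inverse reading.
So *each analyst* > *two cartographers* is among the available readings.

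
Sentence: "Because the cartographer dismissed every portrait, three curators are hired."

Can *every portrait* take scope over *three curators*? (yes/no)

No

*every portrait* sits inside the adjunct clause *because the cartographer dismissed every portrait*.
Adjunct clauses are scope islands: a quantifier inside an adjunct cannot raise into the matrix clause.
*every portrait* is confined to the island and cannot take scope over *three curators*.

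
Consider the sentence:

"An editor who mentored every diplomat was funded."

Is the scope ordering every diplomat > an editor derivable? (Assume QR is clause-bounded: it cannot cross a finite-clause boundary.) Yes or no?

The DP *every diplomat* is contained in the relative clause *who mentored every diplomat*.
The relative clause forms an island for QR, so the quantifier is confined to the head noun's restrictor.
So the wide-scope reading for *every diplomat* is blocked.

No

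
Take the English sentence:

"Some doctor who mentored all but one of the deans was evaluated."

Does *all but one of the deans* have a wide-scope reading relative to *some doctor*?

No

*all but one of the deans* is embedded in the relative clause *who mentored all but one of the deans*.
QR out of a relative clause is ruled out by the relative-clause island constraint.
So *all but one of the deans* cannot raise to a position above *some doctor*.
(Only the surface reading survives: one fixed doctor with respect to all the relevant deans.)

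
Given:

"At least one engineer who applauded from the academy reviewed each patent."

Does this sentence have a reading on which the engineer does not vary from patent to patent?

The described interpretation is the *at least one engineer* > *each patent* scoping.
Nothing needs to raise for *at least one engineer* > *each patent*, so no island constraint is at stake.

Yes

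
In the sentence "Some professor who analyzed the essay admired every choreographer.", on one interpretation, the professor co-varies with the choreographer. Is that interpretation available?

This is the *every choreographer* > *some professor* reading.
The relative clause *who analyzed the essay* modifies *some professor*, but *every choreographer* is not inside that relative clause — it is an argument of the matrix verb.
With no island boundary between them, the object can take inverse scope over the subject via ordinary QR within the clause.

Yes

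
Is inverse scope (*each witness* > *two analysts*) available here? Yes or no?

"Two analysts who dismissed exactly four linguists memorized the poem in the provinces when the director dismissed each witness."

The DP *each witness* is contained in the adjunct clause *when the director dismissed each witness*.
Scope out of an adjunct clause is unavailable: QR respects the adjunct-island constraint.
So *each witness* cannot raise to a position above *two analysts*.

No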